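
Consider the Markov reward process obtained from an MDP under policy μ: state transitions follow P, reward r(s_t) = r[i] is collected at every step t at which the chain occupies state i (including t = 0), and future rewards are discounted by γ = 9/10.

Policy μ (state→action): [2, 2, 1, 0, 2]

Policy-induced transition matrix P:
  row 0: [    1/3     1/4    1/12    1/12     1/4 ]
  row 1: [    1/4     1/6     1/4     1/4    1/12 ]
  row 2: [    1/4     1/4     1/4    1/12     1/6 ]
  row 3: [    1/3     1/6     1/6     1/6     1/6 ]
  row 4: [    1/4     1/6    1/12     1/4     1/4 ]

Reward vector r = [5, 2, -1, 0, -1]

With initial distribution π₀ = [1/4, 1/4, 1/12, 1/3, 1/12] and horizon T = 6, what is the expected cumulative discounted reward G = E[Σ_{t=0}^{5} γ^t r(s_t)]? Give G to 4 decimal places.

t=0: π = [0.2500, 0.2500, 0.0833, 0.3333, 0.0833], E[r] = 1.5833, γ^t·E[r] = 1.583333, running G = 1.583333
t=1: π = [0.2986, 0.1944, 0.1667, 0.1667, 0.1736], E[r] = 1.5417, γ^t·E[r] = 1.387500, running G = 2.970833
t=2: π = [0.2888, 0.2054, 0.1574, 0.1586, 0.1898], E[r] = 1.5075, γ^t·E[r] = 1.221094, running G = 4.191927
t=3: π = [0.2873, 0.2038, 0.1570, 0.1624, 0.1894], E[r] = 1.4976, γ^t·E[r] = 1.091777, running G = 5.283704
t=4: π = [0.2875, 0.2037, 0.1570, 0.1624, 0.1894], E[r] = 1.4983, γ^t·E[r] = 0.983061, running G = 6.266765
t=5: π = [0.2875, 0.2037, 0.1570, 0.1624, 0.1894], E[r] = 1.4985, γ^t·E[r] = 0.884820, running G = 7.151586

G = 7.1516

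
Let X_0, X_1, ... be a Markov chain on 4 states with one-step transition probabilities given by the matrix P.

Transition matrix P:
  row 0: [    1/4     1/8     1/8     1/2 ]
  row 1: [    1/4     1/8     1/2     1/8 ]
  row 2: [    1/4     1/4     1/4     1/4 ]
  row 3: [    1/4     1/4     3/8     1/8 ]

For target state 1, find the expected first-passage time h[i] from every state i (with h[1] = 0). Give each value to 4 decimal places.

h = [5.1429, 0.0000, 4.5714, 4.5714]

First-step conditioning: h[1] = 0; for i ≠ 1, h[i] = 1 + Σ_k P[i][k]·h[k].
  h[0] = 1 + 1/4·h[0] + 1/8·h[2] + 1/2·h[3]
  h[2] = 1 + 1/4·h[0] + 1/4·h[2] + 1/4·h[3]
  h[3] = 1 + 1/4·h[0] + 3/8·h[2] + 1/8·h[3]
Solving the 3×3 linear system over states ≠ 1 gives exactly h = [36/7, 0, 32/7, 32/7] (h[1] = 0 is the target).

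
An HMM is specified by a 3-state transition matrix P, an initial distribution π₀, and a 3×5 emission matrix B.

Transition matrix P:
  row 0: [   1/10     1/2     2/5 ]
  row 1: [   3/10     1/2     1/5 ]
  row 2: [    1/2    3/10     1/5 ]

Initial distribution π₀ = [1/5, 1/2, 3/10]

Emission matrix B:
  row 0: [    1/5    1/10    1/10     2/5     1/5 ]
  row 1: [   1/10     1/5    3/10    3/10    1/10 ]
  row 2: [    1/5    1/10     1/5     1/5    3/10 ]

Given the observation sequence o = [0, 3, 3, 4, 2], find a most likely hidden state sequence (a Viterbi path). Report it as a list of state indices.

path = [2, 0, 1, 0, 1]

t=0: δ = [4.000e-02, 5.000e-02, 6.000e-02]  (obs o_0=0)
t=1: δ = [1.200e-02, 7.500e-03, 3.200e-03]  ψ = [2, 1, 0]  (obs o_1=3)
t=2: δ = [9.000e-04, 1.800e-03, 9.600e-04]  ψ = [1, 0, 0]  (obs o_2=3)
t=3: δ = [1.080e-04, 9.000e-05, 1.080e-04]  ψ = [1, 1, 0]  (obs o_3=4)
t=4: δ = [5.400e-06, 1.620e-05, 8.640e-06]  ψ = [2, 0, 0]  (obs o_4=2)
backtrack: best end state = 1; path = [2, 0, 1, 0, 1]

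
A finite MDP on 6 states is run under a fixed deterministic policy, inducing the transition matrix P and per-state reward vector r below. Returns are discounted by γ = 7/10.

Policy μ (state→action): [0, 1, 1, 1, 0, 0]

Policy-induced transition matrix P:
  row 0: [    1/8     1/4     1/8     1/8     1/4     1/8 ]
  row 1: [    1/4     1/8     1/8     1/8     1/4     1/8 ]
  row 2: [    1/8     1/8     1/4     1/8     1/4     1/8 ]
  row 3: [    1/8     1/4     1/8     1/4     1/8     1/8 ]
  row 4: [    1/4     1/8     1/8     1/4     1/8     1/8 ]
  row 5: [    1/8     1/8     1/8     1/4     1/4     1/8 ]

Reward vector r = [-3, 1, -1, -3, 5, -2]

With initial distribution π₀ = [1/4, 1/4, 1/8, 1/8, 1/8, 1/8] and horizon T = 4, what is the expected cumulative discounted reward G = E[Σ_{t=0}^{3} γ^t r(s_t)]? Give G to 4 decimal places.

t=0: π = [0.2500, 0.2500, 0.1250, 0.1250, 0.1250, 0.1250], E[r] = -0.6250, γ^t·E[r] = -0.625000, running G = -0.625000
t=1: π = [0.1719, 0.1719, 0.1406, 0.1719, 0.2188, 0.1250], E[r] = -0.1563, γ^t·E[r] = -0.109375, running G = -0.734375
t=2: π = [0.1738, 0.1680, 0.1426, 0.1895, 0.2012, 0.1250], E[r] = -0.3086, γ^t·E[r] = -0.151211, running G = -0.885586
t=3: π = [0.1711, 0.1704, 0.1428, 0.1895, 0.2012, 0.1250], E[r] = -0.2983, γ^t·E[r] = -0.102331, running G = -0.987917

G = -0.9879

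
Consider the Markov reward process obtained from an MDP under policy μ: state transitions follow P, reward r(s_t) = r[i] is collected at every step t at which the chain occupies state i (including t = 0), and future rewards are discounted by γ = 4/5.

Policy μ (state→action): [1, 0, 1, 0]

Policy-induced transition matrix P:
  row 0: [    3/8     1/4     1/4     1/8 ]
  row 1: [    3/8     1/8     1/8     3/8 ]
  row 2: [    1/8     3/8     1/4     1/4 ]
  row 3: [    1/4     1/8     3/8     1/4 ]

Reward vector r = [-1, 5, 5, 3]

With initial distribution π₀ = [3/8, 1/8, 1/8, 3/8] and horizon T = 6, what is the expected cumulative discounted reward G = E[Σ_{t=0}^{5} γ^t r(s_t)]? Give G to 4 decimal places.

G = 9.5805

t=0: π = [0.3750, 0.1250, 0.1250, 0.3750], E[r] = 2.0000, γ^t·E[r] = 2.000000, running G = 2.000000
t=1: π = [0.2969, 0.2031, 0.2813, 0.2188], E[r] = 2.7813, γ^t·E[r] = 2.225000, running G = 4.225000
t=2: π = [0.2773, 0.2324, 0.2520, 0.2383], E[r] = 2.8594, γ^t·E[r] = 1.830000, running G = 6.055000
t=3: π = [0.2822, 0.2227, 0.2507, 0.2444], E[r] = 2.8179, γ^t·E[r] = 1.442750, running G = 7.497750
t=4: π = [0.2818, 0.2230, 0.2527, 0.2426], E[r] = 2.8243, γ^t·E[r] = 1.156825, running G = 8.654575
t=5: π = [0.2815, 0.2234, 0.2524, 0.2426], E[r] = 2.8257, γ^t·E[r] = 0.925923, running G = 9.580498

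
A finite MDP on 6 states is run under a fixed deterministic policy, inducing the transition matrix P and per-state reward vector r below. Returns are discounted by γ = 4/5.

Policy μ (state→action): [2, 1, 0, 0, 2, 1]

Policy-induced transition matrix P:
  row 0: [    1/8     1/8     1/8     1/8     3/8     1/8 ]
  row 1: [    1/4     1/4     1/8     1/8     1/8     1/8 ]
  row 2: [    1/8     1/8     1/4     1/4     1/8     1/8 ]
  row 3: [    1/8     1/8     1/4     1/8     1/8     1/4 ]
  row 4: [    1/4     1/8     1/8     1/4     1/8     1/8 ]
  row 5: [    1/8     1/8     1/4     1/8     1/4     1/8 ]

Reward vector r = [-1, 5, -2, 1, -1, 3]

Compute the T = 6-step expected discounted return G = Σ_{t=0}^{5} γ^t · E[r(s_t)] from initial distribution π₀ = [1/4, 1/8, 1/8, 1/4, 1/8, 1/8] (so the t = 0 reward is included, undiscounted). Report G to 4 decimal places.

G = 2.2272

t=0: π = [0.2500, 0.1250, 0.1250, 0.2500, 0.1250, 0.1250], E[r] = 0.6250, γ^t·E[r] = 0.625000, running G = 0.625000
t=1: π = [0.1563, 0.1406, 0.1875, 0.1563, 0.2031, 0.1563], E[r] = 0.5938, γ^t·E[r] = 0.475000, running G = 1.100000
t=2: π = [0.1680, 0.1426, 0.1875, 0.1738, 0.1836, 0.1445], E[r] = 0.5938, γ^t·E[r] = 0.380000, running G = 1.480000
t=3: π = [0.1658, 0.1428, 0.1882, 0.1714, 0.1851, 0.1467], E[r] = 0.5984, γ^t·E[r] = 0.306375, running G = 1.786375
t=4: π = [0.1660, 0.1429, 0.1883, 0.1717, 0.1848, 0.1464], E[r] = 0.5978, γ^t·E[r] = 0.244875, running G = 2.031250
t=5: π = [0.1660, 0.1429, 0.1883, 0.1716, 0.1848, 0.1465], E[r] = 0.5979, γ^t·E[r] = 0.195934, running G = 2.227184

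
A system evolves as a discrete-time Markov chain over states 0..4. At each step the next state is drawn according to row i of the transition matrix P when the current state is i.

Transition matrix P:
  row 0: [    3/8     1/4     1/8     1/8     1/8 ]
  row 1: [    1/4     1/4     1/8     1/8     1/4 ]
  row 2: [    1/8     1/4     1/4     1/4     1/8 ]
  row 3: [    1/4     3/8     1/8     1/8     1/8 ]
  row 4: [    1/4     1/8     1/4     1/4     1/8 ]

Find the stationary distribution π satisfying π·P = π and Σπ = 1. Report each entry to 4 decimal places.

Balance equations π_j = Σ_i π_i·P[i][j]:
  π_0 = 3/8·π_0 + 1/4·π_1 + 1/8·π_2 + 1/4·π_3 + 1/4·π_4
  π_1 = 1/4·π_0 + 1/4·π_1 + 1/4·π_2 + 3/8·π_3 + 1/8·π_4
  π_2 = 1/8·π_0 + 1/8·π_1 + 1/4·π_2 + 1/8·π_3 + 1/4·π_4
  π_3 = 1/8·π_0 + 1/8·π_1 + 1/4·π_2 + 1/8·π_3 + 1/4·π_4
  normalize: π_0 + π_1 + π_2 + π_3 + π_4 = 1
Solving the linear system gives exactly π = [119/454, 57/227, 75/454, 75/454, 71/454].

π = [0.2621, 0.2511, 0.1652, 0.1652, 0.1564]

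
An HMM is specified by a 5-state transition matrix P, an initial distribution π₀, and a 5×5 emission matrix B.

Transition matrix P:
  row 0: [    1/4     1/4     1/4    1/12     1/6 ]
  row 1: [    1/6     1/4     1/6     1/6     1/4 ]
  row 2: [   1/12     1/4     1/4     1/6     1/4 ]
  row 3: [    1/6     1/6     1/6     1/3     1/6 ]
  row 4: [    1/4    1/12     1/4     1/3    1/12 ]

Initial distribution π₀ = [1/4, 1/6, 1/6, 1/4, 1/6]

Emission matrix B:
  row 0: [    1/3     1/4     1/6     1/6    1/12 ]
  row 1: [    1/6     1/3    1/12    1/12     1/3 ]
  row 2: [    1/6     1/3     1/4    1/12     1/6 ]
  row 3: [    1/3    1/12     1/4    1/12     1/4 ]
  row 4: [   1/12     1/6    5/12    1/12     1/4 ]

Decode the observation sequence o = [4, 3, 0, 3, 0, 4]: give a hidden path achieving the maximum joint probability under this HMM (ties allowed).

path = [3, 3, 3, 3, 3, 3]

t=0: δ = [2.083e-02, 5.556e-02, 2.778e-02, 6.250e-02, 4.167e-02]  (obs o_0=4)
t=1: δ = [1.736e-03, 1.157e-03, 8.681e-04, 1.736e-03, 1.157e-03]  ψ = [3, 1, 3, 3, 1]  (obs o_1=3)
t=2: δ = [1.447e-04, 7.234e-05, 7.234e-05, 1.929e-04, 2.411e-05]  ψ = [0, 0, 0, 3, 0]  (obs o_2=0)
t=3: δ = [6.028e-06, 3.014e-06, 3.014e-06, 5.358e-06, 2.679e-06]  ψ = [0, 0, 0, 3, 3]  (obs o_3=3)
t=4: δ = [5.023e-07, 2.512e-07, 2.512e-07, 5.954e-07, 8.372e-08]  ψ = [0, 0, 0, 3, 0]  (obs o_4=0)
t=5: δ = [1.047e-08, 4.186e-08, 2.093e-08, 4.961e-08, 2.481e-08]  ψ = [0, 0, 0, 3, 3]  (obs o_5=4)
backtrack: best end state = 3; path = [3, 3, 3, 3, 3, 3]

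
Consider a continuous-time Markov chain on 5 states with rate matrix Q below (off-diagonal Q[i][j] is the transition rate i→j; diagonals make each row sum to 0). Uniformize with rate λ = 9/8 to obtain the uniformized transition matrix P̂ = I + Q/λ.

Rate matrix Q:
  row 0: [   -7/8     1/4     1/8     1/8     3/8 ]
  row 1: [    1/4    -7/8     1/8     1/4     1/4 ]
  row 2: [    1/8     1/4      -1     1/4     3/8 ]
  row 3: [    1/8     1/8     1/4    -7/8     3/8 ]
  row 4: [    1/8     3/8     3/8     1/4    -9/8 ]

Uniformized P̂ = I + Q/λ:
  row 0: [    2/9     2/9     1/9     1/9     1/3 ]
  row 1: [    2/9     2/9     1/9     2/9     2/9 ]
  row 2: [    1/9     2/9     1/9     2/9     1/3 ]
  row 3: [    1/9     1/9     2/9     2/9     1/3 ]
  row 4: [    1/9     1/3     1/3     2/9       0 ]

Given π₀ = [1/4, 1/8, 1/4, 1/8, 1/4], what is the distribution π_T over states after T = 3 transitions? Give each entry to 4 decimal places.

t=0: π = [0.2500, 0.1250, 0.2500, 0.1250, 0.2500]
t=1: π = [0.1528, 0.2361, 0.1806, 0.1944, 0.2361]
t=2: π = [0.1543, 0.2269, 0.1852, 0.2052, 0.2284]
t=3: π = [0.1535, 0.2248, 0.1847, 0.2051, 0.2320]

π = [0.1535, 0.2248, 0.1847, 0.2051, 0.2320]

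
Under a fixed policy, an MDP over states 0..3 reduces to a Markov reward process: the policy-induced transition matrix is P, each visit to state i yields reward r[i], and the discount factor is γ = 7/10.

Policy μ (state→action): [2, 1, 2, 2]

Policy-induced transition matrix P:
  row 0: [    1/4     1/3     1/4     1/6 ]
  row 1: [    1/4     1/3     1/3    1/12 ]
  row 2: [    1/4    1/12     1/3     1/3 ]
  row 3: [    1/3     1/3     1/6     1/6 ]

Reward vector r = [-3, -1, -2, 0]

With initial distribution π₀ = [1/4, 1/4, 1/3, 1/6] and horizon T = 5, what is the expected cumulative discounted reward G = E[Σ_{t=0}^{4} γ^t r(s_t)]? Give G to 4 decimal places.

G = -4.5319

t=0: π = [0.2500, 0.2500, 0.3333, 0.1667], E[r] = -1.6667, γ^t·E[r] = -1.666667, running G = -1.666667
t=1: π = [0.2639, 0.2500, 0.2847, 0.2014], E[r] = -1.6111, γ^t·E[r] = -1.127778, running G = -2.794444
t=2: π = [0.2668, 0.2622, 0.2778, 0.1933], E[r] = -1.6181, γ^t·E[r] = -0.792847, running G = -3.587292
t=3: π = [0.2661, 0.2639, 0.2789, 0.1911], E[r] = -1.6200, γ^t·E[r] = -0.555655, running G = -4.142946
t=4: π = [0.2659, 0.2636, 0.2793, 0.1912], E[r] = -1.6200, γ^t·E[r] = -0.388962, running G = -4.531909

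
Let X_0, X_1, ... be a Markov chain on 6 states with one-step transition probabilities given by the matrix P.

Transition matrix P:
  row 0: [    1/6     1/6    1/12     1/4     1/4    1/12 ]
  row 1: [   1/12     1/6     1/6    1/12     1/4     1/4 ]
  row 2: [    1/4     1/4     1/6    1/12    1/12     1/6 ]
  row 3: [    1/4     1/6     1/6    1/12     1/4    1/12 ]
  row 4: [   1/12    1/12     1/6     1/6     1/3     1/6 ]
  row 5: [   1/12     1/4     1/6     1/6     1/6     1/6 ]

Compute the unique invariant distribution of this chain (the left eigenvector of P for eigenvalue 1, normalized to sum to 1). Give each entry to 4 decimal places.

π = [0.1444, 0.1735, 0.1546, 0.1397, 0.2303, 0.1574]

Balance equations π_j = Σ_i π_i·P[i][j]:
  π_0 = 1/6·π_0 + 1/12·π_1 + 1/4·π_2 + 1/4·π_3 + 1/12·π_4 + 1/12·π_5
  π_1 = 1/6·π_0 + 1/6·π_1 + 1/4·π_2 + 1/6·π_3 + 1/12·π_4 + 1/4·π_5
  π_2 = 1/12·π_0 + 1/6·π_1 + 1/6·π_2 + 1/6·π_3 + 1/6·π_4 + 1/6·π_5
  π_3 = 1/4·π_0 + 1/12·π_1 + 1/12·π_2 + 1/12·π_3 + 1/6·π_4 + 1/6·π_5
  π_4 = 1/4·π_0 + 1/4·π_1 + 1/12·π_2 + 1/4·π_3 + 1/3·π_4 + 1/6·π_5
  normalize: π_0 + π_1 + π_2 + π_3 + π_4 + π_5 = 1
Solving the linear system gives exactly π = [8110/56153, 19483/112306, 8683/56153, 15691/112306, 12932/56153, 8841/56153].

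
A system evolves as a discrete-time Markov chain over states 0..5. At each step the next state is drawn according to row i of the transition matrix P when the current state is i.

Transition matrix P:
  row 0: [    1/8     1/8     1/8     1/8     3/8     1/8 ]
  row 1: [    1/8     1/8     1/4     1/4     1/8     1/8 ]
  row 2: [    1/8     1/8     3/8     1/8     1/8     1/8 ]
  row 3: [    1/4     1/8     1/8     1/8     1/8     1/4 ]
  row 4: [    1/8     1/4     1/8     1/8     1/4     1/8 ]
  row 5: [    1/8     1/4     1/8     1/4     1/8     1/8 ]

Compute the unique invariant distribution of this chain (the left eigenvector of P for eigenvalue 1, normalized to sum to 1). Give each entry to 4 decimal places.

π = [0.1455, 0.1662, 0.1944, 0.1640, 0.1844, 0.1455]

Balance equations π_j = Σ_i π_i·P[i][j]:
  π_0 = 1/8·π_0 + 1/8·π_1 + 1/8·π_2 + 1/4·π_3 + 1/8·π_4 + 1/8·π_5
  π_1 = 1/8·π_0 + 1/8·π_1 + 1/8·π_2 + 1/8·π_3 + 1/4·π_4 + 1/4·π_5
  π_2 = 1/8·π_0 + 1/4·π_1 + 3/8·π_2 + 1/8·π_3 + 1/8·π_4 + 1/8·π_5
  π_3 = 1/8·π_0 + 1/4·π_1 + 1/8·π_2 + 1/8·π_3 + 1/8·π_4 + 1/4·π_5
  π_4 = 3/8·π_0 + 1/8·π_1 + 1/8·π_2 + 1/8·π_3 + 1/4·π_4 + 1/8·π_5
  normalize: π_0 + π_1 + π_2 + π_3 + π_4 + π_5 = 1
Solving the linear system gives exactly π = [512/3519, 65/391, 76/391, 577/3519, 649/3519, 512/3519].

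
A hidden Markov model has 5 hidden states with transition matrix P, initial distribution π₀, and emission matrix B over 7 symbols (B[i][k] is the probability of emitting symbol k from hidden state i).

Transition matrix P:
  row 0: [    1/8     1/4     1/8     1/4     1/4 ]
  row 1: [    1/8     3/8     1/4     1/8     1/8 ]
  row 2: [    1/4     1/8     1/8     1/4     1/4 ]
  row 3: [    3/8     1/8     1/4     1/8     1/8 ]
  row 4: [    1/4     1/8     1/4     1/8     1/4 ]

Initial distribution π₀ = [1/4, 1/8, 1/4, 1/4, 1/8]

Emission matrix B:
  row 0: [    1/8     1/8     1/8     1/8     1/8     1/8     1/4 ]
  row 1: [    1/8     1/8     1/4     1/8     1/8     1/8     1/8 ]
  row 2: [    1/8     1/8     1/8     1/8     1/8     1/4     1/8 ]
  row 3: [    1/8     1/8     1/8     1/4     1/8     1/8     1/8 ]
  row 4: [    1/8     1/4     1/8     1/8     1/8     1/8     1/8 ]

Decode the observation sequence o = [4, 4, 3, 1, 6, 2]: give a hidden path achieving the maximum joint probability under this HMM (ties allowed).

path = [3, 0, 3, 0, 1, 1]

t=0: δ = [3.125e-02, 1.562e-02, 3.125e-02, 3.125e-02, 1.562e-02]  (obs o_0=4)
t=1: δ = [1.465e-03, 9.766e-04, 9.766e-04, 9.766e-04, 9.766e-04]  ψ = [3, 0, 3, 0, 0]  (obs o_1=4)
t=2: δ = [4.578e-05, 4.578e-05, 3.052e-05, 9.155e-05, 4.578e-05]  ψ = [3, 0, 1, 0, 0]  (obs o_2=3)
t=3: δ = [4.292e-06, 2.146e-06, 2.861e-06, 1.431e-06, 2.861e-06]  ψ = [3, 1, 3, 0, 0]  (obs o_3=1)
t=4: δ = [1.788e-07, 1.341e-07, 8.941e-08, 1.341e-07, 1.341e-07]  ψ = [2, 0, 4, 0, 0]  (obs o_4=6)
t=5: δ = [6.286e-09, 1.257e-08, 4.191e-09, 5.588e-09, 5.588e-09]  ψ = [3, 1, 1, 0, 0]  (obs o_5=2)
backtrack: best end state = 1; path = [3, 0, 3, 0, 1, 1]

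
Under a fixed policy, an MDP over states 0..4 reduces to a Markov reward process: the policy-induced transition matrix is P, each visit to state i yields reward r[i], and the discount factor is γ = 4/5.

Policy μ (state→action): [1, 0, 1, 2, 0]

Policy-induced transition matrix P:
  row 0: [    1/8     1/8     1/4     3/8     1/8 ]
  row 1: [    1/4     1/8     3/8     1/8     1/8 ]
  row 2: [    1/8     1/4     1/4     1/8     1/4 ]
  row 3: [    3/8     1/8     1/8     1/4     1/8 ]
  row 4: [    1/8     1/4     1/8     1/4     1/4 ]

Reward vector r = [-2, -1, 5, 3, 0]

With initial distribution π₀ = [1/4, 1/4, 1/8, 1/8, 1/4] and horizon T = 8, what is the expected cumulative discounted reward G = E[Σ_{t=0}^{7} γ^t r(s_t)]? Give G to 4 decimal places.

t=0: π = [0.2500, 0.2500, 0.1250, 0.1250, 0.2500], E[r] = 0.2500, γ^t·E[r] = 0.250000, running G = 0.250000
t=1: π = [0.1875, 0.1719, 0.2344, 0.2344, 0.1719], E[r] = 1.3281, γ^t·E[r] = 1.062500, running G = 1.312500
t=2: π = [0.2051, 0.1758, 0.2207, 0.2227, 0.1758], E[r] = 1.1855, γ^t·E[r] = 0.758750, running G = 2.071250
t=3: π = [0.2026, 0.1746, 0.2222, 0.2261, 0.1746], E[r] = 1.2092, γ^t·E[r] = 0.619125, running G = 2.690375
t=4: π = [0.2033, 0.1746, 0.2217, 0.2257, 0.1746], E[r] = 1.2047, γ^t·E[r] = 0.493425, running G = 3.183800
t=5: π = [0.2033, 0.1745, 0.2218, 0.2259, 0.1745], E[r] = 1.2055, γ^t·E[r] = 0.395013, running G = 3.578813
t=6: π = [0.2033, 0.1745, 0.2218, 0.2259, 0.1745], E[r] = 1.2053, γ^t·E[r] = 0.315966, running G = 3.894778
t=7: π = [0.2033, 0.1745, 0.2218, 0.2259, 0.1745], E[r] = 1.2053, γ^t·E[r] = 0.252779, running G = 4.147557

G = 4.1476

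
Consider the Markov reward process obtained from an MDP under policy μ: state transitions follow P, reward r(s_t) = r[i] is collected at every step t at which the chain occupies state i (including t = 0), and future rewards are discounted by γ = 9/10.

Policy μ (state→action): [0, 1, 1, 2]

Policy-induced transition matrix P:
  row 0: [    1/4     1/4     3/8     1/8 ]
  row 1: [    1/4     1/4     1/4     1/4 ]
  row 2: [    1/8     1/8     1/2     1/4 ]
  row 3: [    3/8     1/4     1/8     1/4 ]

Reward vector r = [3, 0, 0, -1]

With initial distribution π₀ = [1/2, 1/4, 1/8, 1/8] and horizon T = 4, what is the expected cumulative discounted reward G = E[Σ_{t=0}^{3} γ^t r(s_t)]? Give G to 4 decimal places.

G = 2.6214

t=0: π = [0.5000, 0.2500, 0.1250, 0.1250], E[r] = 1.3750, γ^t·E[r] = 1.375000, running G = 1.375000
t=1: π = [0.2500, 0.2344, 0.3281, 0.1875], E[r] = 0.5625, γ^t·E[r] = 0.506250, running G = 1.881250
t=2: π = [0.2324, 0.2090, 0.3398, 0.2188], E[r] = 0.4785, γ^t·E[r] = 0.387598, running G = 2.268848
t=3: π = [0.2349, 0.2075, 0.3367, 0.2209], E[r] = 0.4836, γ^t·E[r] = 0.352575, running G = 2.621423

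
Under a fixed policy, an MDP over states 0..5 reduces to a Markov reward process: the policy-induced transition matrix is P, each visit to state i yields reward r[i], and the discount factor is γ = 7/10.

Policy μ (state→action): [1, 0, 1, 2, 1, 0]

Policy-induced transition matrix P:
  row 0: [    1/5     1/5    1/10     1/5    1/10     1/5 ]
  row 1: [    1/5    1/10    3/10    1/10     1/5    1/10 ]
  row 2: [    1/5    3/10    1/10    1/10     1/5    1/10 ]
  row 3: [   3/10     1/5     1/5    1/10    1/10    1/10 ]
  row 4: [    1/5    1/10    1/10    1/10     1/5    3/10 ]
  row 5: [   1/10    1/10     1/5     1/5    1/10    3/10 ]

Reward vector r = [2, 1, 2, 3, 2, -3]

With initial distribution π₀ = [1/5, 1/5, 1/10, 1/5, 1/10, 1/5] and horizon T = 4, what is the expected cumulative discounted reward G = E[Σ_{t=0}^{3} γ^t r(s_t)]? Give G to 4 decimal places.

t=0: π = [0.2000, 0.2000, 0.1000, 0.2000, 0.1000, 0.2000], E[r] = 1.0000, γ^t·E[r] = 1.000000, running G = 1.000000
t=1: π = [0.2000, 0.1600, 0.1800, 0.1400, 0.1400, 0.1800], E[r] = 1.0800, γ^t·E[r] = 0.756000, running G = 1.756000
t=2: π = [0.1960, 0.1700, 0.1640, 0.1380, 0.1480, 0.1840], E[r] = 1.0480, γ^t·E[r] = 0.513520, running G = 2.269520
t=3: π = [0.1954, 0.1662, 0.1662, 0.1380, 0.1482, 0.1860], E[r] = 1.0418, γ^t·E[r] = 0.357337, running G = 2.626857

G = 2.6269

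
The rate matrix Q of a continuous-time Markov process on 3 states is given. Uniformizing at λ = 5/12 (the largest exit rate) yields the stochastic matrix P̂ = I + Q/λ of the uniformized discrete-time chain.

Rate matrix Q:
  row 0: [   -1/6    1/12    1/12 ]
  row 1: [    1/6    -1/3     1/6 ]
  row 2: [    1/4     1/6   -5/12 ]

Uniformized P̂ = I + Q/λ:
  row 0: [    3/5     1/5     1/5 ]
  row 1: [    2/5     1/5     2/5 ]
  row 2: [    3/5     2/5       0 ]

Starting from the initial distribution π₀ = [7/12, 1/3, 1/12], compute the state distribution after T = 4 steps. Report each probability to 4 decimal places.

t=0: π = [0.5833, 0.3333, 0.0833]
t=1: π = [0.5333, 0.2167, 0.2500]
t=2: π = [0.5567, 0.2500, 0.1933]
t=3: π = [0.5500, 0.2387, 0.2113]
t=4: π = [0.5523, 0.2423, 0.2055]

π = [0.5523, 0.2423, 0.2055]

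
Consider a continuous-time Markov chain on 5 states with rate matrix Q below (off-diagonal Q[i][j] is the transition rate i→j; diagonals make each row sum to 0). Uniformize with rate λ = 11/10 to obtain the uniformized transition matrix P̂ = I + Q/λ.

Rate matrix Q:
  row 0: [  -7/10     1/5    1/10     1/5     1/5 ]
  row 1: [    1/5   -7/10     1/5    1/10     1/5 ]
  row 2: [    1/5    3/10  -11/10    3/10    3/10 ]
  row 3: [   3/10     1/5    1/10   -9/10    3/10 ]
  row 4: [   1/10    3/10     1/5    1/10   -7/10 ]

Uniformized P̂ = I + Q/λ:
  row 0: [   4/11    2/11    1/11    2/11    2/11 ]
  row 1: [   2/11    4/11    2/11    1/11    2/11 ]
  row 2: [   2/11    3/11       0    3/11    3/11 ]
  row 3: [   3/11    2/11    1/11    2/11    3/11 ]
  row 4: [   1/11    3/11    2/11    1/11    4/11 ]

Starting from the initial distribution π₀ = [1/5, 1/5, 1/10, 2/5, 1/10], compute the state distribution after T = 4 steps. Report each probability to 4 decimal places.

t=0: π = [0.2000, 0.2000, 0.1000, 0.4000, 0.1000]
t=1: π = [0.2455, 0.2364, 0.1091, 0.1636, 0.2455]
t=2: π = [0.2190, 0.2570, 0.1248, 0.1479, 0.2512]
t=3: π = [0.2122, 0.2627, 0.1258, 0.1470, 0.2523]
t=4: π = [0.2108, 0.2640, 0.1263, 0.1464, 0.2525]

π = [0.2108, 0.2640, 0.1263, 0.1464, 0.2525]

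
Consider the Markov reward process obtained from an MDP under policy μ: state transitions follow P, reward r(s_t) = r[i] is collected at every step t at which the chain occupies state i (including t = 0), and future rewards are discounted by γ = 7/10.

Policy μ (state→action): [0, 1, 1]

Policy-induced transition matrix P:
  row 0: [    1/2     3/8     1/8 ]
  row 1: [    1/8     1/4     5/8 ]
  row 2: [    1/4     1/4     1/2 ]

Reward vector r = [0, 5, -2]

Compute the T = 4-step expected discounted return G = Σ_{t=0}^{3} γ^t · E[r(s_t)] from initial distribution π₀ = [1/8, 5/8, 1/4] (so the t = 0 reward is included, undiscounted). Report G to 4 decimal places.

t=0: π = [0.1250, 0.6250, 0.2500], E[r] = 2.6250, γ^t·E[r] = 2.625000, running G = 2.625000
t=1: π = [0.2031, 0.2656, 0.5313], E[r] = 0.2656, γ^t·E[r] = 0.185938, running G = 2.810938
t=2: π = [0.2676, 0.2754, 0.4570], E[r] = 0.4629, γ^t·E[r] = 0.226816, running G = 3.037754
t=3: π = [0.2825, 0.2834, 0.4341], E[r] = 0.5491, γ^t·E[r] = 0.188332, running G = 3.226086

G = 3.2261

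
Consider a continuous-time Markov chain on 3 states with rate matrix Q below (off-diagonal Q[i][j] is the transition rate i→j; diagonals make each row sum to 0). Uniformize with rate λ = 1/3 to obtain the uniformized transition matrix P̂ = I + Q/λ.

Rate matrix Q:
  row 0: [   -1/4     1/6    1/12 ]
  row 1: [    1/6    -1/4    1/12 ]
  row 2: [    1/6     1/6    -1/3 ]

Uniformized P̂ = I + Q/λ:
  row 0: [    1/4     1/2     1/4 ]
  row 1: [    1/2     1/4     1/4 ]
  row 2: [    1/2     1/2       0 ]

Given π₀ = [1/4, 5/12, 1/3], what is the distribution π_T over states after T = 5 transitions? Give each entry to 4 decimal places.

π = [0.4001, 0.4000, 0.1999]

t=0: π = [0.2500, 0.4167, 0.3333]
t=1: π = [0.4375, 0.3958, 0.1667]
t=2: π = [0.3906, 0.4010, 0.2083]
t=3: π = [0.4023, 0.3997, 0.1979]
t=4: π = [0.3994, 0.4001, 0.2005]
t=5: π = [0.4001, 0.4000, 0.1999]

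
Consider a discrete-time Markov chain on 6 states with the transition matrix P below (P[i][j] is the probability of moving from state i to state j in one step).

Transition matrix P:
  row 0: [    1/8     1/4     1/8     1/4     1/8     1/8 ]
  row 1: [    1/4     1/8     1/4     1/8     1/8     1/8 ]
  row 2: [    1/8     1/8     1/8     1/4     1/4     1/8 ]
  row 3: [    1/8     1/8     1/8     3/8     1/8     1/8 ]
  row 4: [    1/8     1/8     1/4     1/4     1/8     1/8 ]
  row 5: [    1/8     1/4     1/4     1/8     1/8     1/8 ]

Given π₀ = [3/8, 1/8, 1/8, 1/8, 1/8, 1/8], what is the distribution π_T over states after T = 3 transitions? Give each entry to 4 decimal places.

t=0: π = [0.3750, 0.1250, 0.1250, 0.1250, 0.1250, 0.1250]
t=1: π = [0.1406, 0.1875, 0.1719, 0.2344, 0.1406, 0.1250]
t=2: π = [0.1484, 0.1582, 0.1816, 0.2402, 0.1465, 0.1250]
t=3: π = [0.1448, 0.1592, 0.1787, 0.2446, 0.1477, 0.1250]

π = [0.1448, 0.1592, 0.1787, 0.2446, 0.1477, 0.1250]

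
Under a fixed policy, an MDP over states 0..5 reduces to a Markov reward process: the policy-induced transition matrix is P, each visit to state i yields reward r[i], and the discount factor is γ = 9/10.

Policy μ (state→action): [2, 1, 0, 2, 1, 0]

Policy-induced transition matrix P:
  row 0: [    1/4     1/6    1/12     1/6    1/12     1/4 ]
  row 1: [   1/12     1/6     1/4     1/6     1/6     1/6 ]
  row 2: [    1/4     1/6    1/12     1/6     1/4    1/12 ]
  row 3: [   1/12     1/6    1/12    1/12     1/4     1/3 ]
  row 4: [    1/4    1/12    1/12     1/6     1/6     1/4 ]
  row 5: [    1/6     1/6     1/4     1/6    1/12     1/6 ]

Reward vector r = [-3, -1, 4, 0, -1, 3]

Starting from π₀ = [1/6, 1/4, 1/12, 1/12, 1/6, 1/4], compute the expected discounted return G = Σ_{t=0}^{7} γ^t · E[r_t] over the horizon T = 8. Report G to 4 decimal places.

t=0: π = [0.1667, 0.2500, 0.0833, 0.0833, 0.1667, 0.2500], E[r] = 0.1667, γ^t·E[r] = 0.166667, running G = 0.166667
t=1: π = [0.1736, 0.1528, 0.1667, 0.1597, 0.1458, 0.2014], E[r] = 0.4514, γ^t·E[r] = 0.406250, running G = 0.572917
t=2: π = [0.1811, 0.1545, 0.1424, 0.1534, 0.1626, 0.2060], E[r] = 0.3270, γ^t·E[r] = 0.264844, running G = 0.837760
t=3: π = [0.1815, 0.1531, 0.1434, 0.1539, 0.1590, 0.2090], E[r] = 0.3440, γ^t·E[r] = 0.250770, running G = 1.088530
t=4: π = [0.1814, 0.1534, 0.1437, 0.1538, 0.1589, 0.2087], E[r] = 0.3444, γ^t·E[r] = 0.225975, running G = 1.314505
t=5: π = [0.1814, 0.1534, 0.1437, 0.1538, 0.1589, 0.2087], E[r] = 0.3443, γ^t·E[r] = 0.203300, running G = 1.517804
t=6: π = [0.1814, 0.1534, 0.1437, 0.1538, 0.1590, 0.2087], E[r] = 0.3443, γ^t·E[r] = 0.182956, running G = 1.700761
t=7: π = [0.1814, 0.1534, 0.1437, 0.1538, 0.1590, 0.2087], E[r] = 0.3443, γ^t·E[r] = 0.164662, running G = 1.865422

G = 1.8654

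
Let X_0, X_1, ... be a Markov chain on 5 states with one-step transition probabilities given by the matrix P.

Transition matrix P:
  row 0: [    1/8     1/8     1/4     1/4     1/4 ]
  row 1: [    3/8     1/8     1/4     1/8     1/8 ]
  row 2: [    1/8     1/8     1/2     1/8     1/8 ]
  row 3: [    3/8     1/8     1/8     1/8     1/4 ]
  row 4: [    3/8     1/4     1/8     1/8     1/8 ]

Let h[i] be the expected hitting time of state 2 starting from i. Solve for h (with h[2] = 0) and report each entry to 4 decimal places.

h = [4.9632, 4.8347, 0.0000, 5.5146, 5.4391]

First-step conditioning: h[2] = 0; for i ≠ 2, h[i] = 1 + Σ_k P[i][k]·h[k].
  h[0] = 1 + 1/8·h[0] + 1/8·h[1] + 1/4·h[3] + 1/4·h[4]
  h[1] = 1 + 3/8·h[0] + 1/8·h[1] + 1/8·h[3] + 1/8·h[4]
  h[3] = 1 + 3/8·h[0] + 1/8·h[1] + 1/8·h[3] + 1/4·h[4]
  h[4] = 1 + 3/8·h[0] + 1/4·h[1] + 1/8·h[3] + 1/8·h[4]
Solving the 4×4 linear system over states ≠ 2 gives exactly h = [1752/353, 5120/1059, 0, 5840/1059, 1920/353] (h[2] = 0 is the target).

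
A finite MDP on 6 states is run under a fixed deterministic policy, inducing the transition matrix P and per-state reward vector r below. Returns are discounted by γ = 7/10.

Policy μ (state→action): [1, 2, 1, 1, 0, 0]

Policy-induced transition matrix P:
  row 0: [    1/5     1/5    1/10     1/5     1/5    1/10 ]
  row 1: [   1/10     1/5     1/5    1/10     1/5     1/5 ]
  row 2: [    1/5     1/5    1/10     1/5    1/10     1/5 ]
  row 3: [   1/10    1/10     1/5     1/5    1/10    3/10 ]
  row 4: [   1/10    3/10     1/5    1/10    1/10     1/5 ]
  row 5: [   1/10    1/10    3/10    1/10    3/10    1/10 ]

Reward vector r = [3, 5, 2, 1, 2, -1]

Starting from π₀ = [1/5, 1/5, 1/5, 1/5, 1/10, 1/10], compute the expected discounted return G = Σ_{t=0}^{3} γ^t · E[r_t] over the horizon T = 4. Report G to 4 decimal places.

G = 5.3159

t=0: π = [0.2000, 0.2000, 0.2000, 0.2000, 0.1000, 0.1000], E[r] = 2.3000, γ^t·E[r] = 2.300000, running G = 2.300000
t=1: π = [0.1400, 0.1800, 0.1700, 0.1600, 0.1600, 0.1900], E[r] = 1.9500, γ^t·E[r] = 1.365000, running G = 3.665000
t=2: π = [0.1310, 0.1810, 0.1880, 0.1470, 0.1700, 0.1830], E[r] = 1.9780, γ^t·E[r] = 0.969220, running G = 4.634220
t=3: π = [0.1319, 0.1840, 0.1864, 0.1466, 0.1678, 0.1833], E[r] = 1.9874, γ^t·E[r] = 0.681678, running G = 5.315898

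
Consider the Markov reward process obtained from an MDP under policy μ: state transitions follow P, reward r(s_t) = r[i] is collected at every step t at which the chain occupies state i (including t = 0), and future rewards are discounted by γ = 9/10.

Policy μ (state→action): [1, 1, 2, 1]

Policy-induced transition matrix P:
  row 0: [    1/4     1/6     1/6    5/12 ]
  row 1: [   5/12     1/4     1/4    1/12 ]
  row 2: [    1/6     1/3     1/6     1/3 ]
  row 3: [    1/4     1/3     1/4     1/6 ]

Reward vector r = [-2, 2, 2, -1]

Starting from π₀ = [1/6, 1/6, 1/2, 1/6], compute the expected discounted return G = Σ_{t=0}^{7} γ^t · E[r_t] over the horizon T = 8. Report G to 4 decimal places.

t=0: π = [0.1667, 0.1667, 0.5000, 0.1667], E[r] = 0.8333, γ^t·E[r] = 0.833333, running G = 0.833333
t=1: π = [0.2361, 0.2917, 0.1944, 0.2778], E[r] = 0.2222, γ^t·E[r] = 0.200000, running G = 1.033333
t=2: π = [0.2824, 0.2697, 0.2141, 0.2338], E[r] = 0.1690, γ^t·E[r] = 0.136875, running G = 1.170208
t=3: π = [0.2771, 0.2638, 0.2086, 0.2505], E[r] = 0.1401, γ^t·E[r] = 0.102164, running G = 1.272372
t=4: π = [0.2766, 0.2652, 0.2095, 0.2487], E[r] = 0.1475, γ^t·E[r] = 0.096768, running G = 1.369140
t=5: π = [0.2767, 0.2651, 0.2095, 0.2486], E[r] = 0.1472, γ^t·E[r] = 0.086895, running G = 1.456035
t=6: π = [0.2767, 0.2651, 0.2095, 0.2487], E[r] = 0.1471, γ^t·E[r] = 0.078153, running G = 1.534189
t=7: π = [0.2767, 0.2651, 0.2095, 0.2487], E[r] = 0.1471, γ^t·E[r] = 0.070344, running G = 1.604533

G = 1.6045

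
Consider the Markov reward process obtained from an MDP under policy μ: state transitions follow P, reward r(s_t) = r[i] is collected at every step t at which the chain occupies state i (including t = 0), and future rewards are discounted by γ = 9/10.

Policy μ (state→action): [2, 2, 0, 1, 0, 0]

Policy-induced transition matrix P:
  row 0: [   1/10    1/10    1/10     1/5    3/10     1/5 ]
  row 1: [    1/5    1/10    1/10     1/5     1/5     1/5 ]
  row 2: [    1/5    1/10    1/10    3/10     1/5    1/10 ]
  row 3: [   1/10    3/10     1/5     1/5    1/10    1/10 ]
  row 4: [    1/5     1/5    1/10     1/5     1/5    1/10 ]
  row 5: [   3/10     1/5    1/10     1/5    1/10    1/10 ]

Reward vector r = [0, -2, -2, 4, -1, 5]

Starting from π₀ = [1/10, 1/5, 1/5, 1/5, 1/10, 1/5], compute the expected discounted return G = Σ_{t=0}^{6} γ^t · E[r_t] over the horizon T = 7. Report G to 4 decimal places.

G = 4.0892

t=0: π = [0.1000, 0.2000, 0.2000, 0.2000, 0.1000, 0.2000], E[r] = 0.9000, γ^t·E[r] = 0.900000, running G = 0.900000
t=1: π = [0.1900, 0.1700, 0.1200, 0.2200, 0.1700, 0.1300], E[r] = 0.7800, γ^t·E[r] = 0.702000, running G = 1.602000
t=2: π = [0.1720, 0.1740, 0.1220, 0.2120, 0.1840, 0.1360], E[r] = 0.7520, γ^t·E[r] = 0.609120, running G = 2.211120
t=3: π = [0.1752, 0.1744, 0.1212, 0.2122, 0.1824, 0.1346], E[r] = 0.7482, γ^t·E[r] = 0.545438, running G = 2.756558
t=4: π = [0.1747, 0.1741, 0.1212, 0.2121, 0.1828, 0.1350], E[r] = 0.7497, γ^t·E[r] = 0.491891, running G = 3.248449
t=5: π = [0.1748, 0.1742, 0.1212, 0.2121, 0.1828, 0.1349], E[r] = 0.7493, γ^t·E[r] = 0.442467, running G = 3.690916
t=6: π = [0.1748, 0.1742, 0.1212, 0.2121, 0.1828, 0.1349], E[r] = 0.7494, γ^t·E[r] = 0.398267, running G = 4.089183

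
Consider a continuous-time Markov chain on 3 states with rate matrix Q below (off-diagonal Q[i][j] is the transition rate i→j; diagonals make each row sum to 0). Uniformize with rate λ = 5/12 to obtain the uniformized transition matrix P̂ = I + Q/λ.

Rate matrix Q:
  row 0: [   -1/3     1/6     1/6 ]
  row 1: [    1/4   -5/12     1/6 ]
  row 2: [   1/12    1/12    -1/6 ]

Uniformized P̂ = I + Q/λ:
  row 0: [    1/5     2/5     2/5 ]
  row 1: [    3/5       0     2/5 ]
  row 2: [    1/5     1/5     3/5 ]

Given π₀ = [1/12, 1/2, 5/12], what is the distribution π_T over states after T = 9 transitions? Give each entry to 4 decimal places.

t=0: π = [0.0833, 0.5000, 0.4167]
t=1: π = [0.4000, 0.1167, 0.4833]
t=2: π = [0.2467, 0.2567, 0.4967]
t=3: π = [0.3027, 0.1980, 0.4993]
t=4: π = [0.2792, 0.2209, 0.4999]
t=5: π = [0.2884, 0.2117, 0.5000]
t=6: π = [0.2847, 0.2153, 0.5000]
t=7: π = [0.2861, 0.2139, 0.5000]
t=8: π = [0.2855, 0.2145, 0.5000]
t=9: π = [0.2858, 0.2142, 0.5000]

π = [0.2858, 0.2142, 0.5000]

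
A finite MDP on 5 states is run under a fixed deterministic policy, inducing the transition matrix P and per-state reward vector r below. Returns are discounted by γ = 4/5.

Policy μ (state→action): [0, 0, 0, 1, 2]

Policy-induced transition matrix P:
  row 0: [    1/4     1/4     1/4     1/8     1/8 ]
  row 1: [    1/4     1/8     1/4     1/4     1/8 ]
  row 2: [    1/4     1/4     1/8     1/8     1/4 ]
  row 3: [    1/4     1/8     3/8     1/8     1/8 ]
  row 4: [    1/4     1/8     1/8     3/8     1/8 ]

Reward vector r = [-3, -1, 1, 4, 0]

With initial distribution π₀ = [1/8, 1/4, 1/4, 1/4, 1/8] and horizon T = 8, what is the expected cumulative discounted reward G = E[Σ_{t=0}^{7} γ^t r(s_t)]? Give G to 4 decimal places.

G = 0.7593

t=0: π = [0.1250, 0.2500, 0.2500, 0.2500, 0.1250], E[r] = 0.6250, γ^t·E[r] = 0.625000, running G = 0.625000
t=1: π = [0.2500, 0.1719, 0.2344, 0.1875, 0.1563], E[r] = 0.0625, γ^t·E[r] = 0.050000, running G = 0.675000
t=2: π = [0.2500, 0.1855, 0.2246, 0.1855, 0.1543], E[r] = 0.0313, γ^t·E[r] = 0.020000, running G = 0.695000
t=3: π = [0.2500, 0.1843, 0.2258, 0.1868, 0.1531], E[r] = 0.0386, γ^t·E[r] = 0.019750, running G = 0.714750
t=4: π = [0.2500, 0.1845, 0.2260, 0.1863, 0.1532], E[r] = 0.0367, γ^t·E[r] = 0.015050, running G = 0.729800
t=5: π = [0.2500, 0.1845, 0.2259, 0.1864, 0.1532], E[r] = 0.0369, γ^t·E[r] = 0.012078, running G = 0.741878
t=6: π = [0.2500, 0.1845, 0.2259, 0.1864, 0.1532], E[r] = 0.0369, γ^t·E[r] = 0.009677, running G = 0.751555
t=7: π = [0.2500, 0.1845, 0.2259, 0.1864, 0.1532], E[r] = 0.0369, γ^t·E[r] = 0.007737, running G = 0.759292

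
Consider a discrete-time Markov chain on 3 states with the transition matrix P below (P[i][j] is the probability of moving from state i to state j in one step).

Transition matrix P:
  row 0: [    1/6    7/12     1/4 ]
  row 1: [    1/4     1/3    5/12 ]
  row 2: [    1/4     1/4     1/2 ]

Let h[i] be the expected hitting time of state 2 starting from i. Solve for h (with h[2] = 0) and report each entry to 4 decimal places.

First-step conditioning: h[2] = 0; for i ≠ 2, h[i] = 1 + Σ_k P[i][k]·h[k].
  h[0] = 1 + 1/6·h[0] + 7/12·h[1]
  h[1] = 1 + 1/4·h[0] + 1/3·h[1]
Solving the 2×2 linear system over states ≠ 2 gives exactly h = [180/59, 156/59, 0] (h[2] = 0 is the target).

h = [3.0508, 2.6441, 0.0000]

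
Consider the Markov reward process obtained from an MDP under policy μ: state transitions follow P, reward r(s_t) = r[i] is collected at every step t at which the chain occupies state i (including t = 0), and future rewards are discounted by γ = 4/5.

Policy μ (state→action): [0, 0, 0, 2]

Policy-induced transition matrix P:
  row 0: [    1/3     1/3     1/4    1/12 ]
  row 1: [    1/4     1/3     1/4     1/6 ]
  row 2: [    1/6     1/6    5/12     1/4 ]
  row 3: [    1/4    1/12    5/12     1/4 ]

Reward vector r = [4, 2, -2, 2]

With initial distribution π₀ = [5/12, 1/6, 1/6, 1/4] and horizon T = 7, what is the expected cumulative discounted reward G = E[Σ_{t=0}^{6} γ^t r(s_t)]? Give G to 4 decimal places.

G = 5.6423

t=0: π = [0.4167, 0.1667, 0.1667, 0.2500], E[r] = 2.1667, γ^t·E[r] = 2.166667, running G = 2.166667
t=1: π = [0.2708, 0.2431, 0.3194, 0.1667], E[r] = 1.2639, γ^t·E[r] = 1.011111, running G = 3.177778
t=2: π = [0.2459, 0.2384, 0.3310, 0.1846], E[r] = 1.1678, γ^t·E[r] = 0.747407, running G = 3.925185
t=3: π = [0.2429, 0.2320, 0.3359, 0.1891], E[r] = 1.1421, γ^t·E[r] = 0.584741, running G = 4.509926
t=4: π = [0.2422, 0.2301, 0.3375, 0.1902], E[r] = 1.1344, γ^t·E[r] = 0.464668, running G = 4.974594
t=5: π = [0.2421, 0.2295, 0.3379, 0.1905], E[r] = 1.1323, γ^t·E[r] = 0.371041, running G = 5.345635
t=6: π = [0.2420, 0.2294, 0.3381, 0.1905], E[r] = 1.1318, γ^t·E[r] = 0.296682, running G = 5.642317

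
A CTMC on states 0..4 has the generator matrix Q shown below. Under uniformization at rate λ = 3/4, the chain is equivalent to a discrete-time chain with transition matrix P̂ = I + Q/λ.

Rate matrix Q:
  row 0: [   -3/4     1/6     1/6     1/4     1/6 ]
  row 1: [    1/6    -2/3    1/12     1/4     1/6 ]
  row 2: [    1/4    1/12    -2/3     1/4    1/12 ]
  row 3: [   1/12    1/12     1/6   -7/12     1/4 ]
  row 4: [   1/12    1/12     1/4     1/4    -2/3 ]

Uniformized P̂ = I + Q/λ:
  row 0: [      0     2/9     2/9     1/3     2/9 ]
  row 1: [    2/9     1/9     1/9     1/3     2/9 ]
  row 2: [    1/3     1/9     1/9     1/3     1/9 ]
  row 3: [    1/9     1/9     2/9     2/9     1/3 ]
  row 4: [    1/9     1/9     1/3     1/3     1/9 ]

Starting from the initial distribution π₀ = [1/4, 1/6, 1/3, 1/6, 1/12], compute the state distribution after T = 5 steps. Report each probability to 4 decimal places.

t=0: π = [0.2500, 0.1667, 0.3333, 0.1667, 0.0833]
t=1: π = [0.1759, 0.1389, 0.1759, 0.3148, 0.1944]
t=2: π = [0.1461, 0.1307, 0.2088, 0.2984, 0.2160]
t=3: π = [0.1558, 0.1273, 0.2085, 0.3002, 0.2082]
t=4: π = [0.1543, 0.1284, 0.2080, 0.3000, 0.2093]
t=5: π = [0.1545, 0.1283, 0.2081, 0.3000, 0.2092]

π = [0.1545, 0.1283, 0.2081, 0.3000, 0.2092]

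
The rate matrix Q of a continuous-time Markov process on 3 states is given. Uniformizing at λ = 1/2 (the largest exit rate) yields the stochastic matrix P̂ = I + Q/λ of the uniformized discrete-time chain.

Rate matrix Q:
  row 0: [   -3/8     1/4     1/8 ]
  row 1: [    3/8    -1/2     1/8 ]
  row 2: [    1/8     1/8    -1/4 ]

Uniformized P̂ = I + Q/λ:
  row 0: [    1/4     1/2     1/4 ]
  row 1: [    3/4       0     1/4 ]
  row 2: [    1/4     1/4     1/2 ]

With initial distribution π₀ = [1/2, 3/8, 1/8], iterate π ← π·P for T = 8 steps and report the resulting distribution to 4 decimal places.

t=0: π = [0.5000, 0.3750, 0.1250]
t=1: π = [0.4375, 0.2813, 0.2813]
t=2: π = [0.3906, 0.2891, 0.3203]
t=3: π = [0.3945, 0.2754, 0.3301]
t=4: π = [0.3877, 0.2798, 0.3325]
t=5: π = [0.3899, 0.2770, 0.3331]
t=6: π = [0.3885, 0.2782, 0.3333]
t=7: π = [0.3891, 0.2776, 0.3333]
t=8: π = [0.3888, 0.2779, 0.3333]

π = [0.3888, 0.2779, 0.3333]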